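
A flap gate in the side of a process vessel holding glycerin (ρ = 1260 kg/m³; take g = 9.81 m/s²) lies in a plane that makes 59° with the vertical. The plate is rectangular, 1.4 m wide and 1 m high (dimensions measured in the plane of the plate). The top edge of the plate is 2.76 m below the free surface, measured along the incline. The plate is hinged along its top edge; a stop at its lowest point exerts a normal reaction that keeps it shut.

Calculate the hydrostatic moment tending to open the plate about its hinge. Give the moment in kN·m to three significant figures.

γ = ρg = 1260 × 9.81 / 1000 = 12.3606 kN/m³.
The plate makes 59° with the vertical, i.e. θ = 90° − 59° = 31° to the horizontal. Measuring y along the incline from the free-surface line, vertical depth h = y·sinθ with sinθ = 0.515038.
The centroid lies 1/2 = 0.5 m below the top edge, so y_c = 2.76 + 0.5 = 3.26 m and h_c = 3.26 × 0.515038 = 1.67902 m.
A = 1.4 × 1 = 1.4 m².
Resultant F = γ·h_c·A = 12.3606 × 1.67902 × 1.4 = 29.0552 kN.
I_c = b·h³/12 = 1.4 × 1³/12 = 0.116667 m⁴.
Centre of pressure: y_p = y_c + I_c/(y_c·A) = 3.26 + 0.116667/(3.26 × 1.4) = 3.26 + 0.0255624 = 3.28556 m along the plane.
The resultant acts 0.5 + 0.0255624 = 0.525562 m (along the plate) below the hinge at the top edge, so the moment about the hinge is M = F × 0.525562 = 29.0552 × 0.525562 = 15.2703 kN·m.

M ≈ 15.3 kN·m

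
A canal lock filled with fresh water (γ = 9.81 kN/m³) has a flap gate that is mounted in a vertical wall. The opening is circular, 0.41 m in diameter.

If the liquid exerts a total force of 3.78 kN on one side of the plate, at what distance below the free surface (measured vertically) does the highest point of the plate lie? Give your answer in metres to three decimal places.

γ = 9.81 kN/m³.
A = π(0.205)² = 0.132025 m².
From F = γ·h_c·A, the centroid depth is h_c = 3.78/(9.81 × 0.132025) = 2.91855 m.
The centroid is at the centre, 0.205 m below the top of the plate, so the highest point sits at h_top = 2.91855 − 0.205 = 2.71355 m below the surface.

d_top ≈ 2.714 m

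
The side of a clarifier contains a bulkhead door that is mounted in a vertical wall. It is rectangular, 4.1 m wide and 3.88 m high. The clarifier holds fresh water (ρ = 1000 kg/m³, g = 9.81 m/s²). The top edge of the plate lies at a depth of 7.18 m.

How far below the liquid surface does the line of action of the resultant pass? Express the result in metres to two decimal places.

γ = ρg = 1000 × 9.81 = 9810 N/m³ = 9.81 kN/m³.
The centroid lies 3.88/2 = 1.94 m below the top edge, so the centroid depth is h_c = 7.18 + 1.94 = 9.12 m.
A = 4.1 × 3.88 = 15.908 m².
Resultant F = γ·h_c·A = 9.81 × 9.12 × 15.908 = 1423.24 kN.
I_c = b·h³/12 = 4.1 × 3.88³/12 = 19.9571 m⁴.
Centre of pressure: y_p = y_c + I_c/(y_c·A) = 9.12 + 19.9571/(9.12 × 15.908) = 9.12 + 0.137558 = 9.25756 m along the plane.

h_p = 9.26 m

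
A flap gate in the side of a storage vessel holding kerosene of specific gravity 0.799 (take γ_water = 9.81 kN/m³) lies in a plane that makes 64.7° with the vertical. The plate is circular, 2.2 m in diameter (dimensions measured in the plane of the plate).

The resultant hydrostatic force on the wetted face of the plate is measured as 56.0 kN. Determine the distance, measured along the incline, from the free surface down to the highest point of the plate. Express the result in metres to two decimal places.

γ = 0.799 × 9.81 = 7.83819 kN/m³.
A = π(1.1)² = 3.80133 m².
From F = γ·h_c·A, the centroid depth is h_c = 56.0/(7.83819 × 3.80133) = 1.87948 m.
The plate makes 64.7° with the vertical, i.e. θ = 90° − 64.7° = 25.3° to the horizontal. Measuring y along the incline from the free-surface line, vertical depth h = y·sinθ with sinθ = 0.427358.
Along the incline, y_c = h_c/sinθ = 1.87948/0.427358 = 4.39791 m.
The centroid is at the centre, 1.1 m below the top of the plate, so the highest point sits at y_top = 4.39791 − 1.1 = 3.29791 m along the incline.

y_top ≈ 3.30 m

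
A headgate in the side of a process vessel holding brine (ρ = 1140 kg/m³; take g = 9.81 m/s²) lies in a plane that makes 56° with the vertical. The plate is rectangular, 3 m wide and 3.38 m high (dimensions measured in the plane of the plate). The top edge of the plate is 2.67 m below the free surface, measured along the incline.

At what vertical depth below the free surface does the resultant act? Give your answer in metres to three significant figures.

γ = ρg = 1140 × 9.81 / 1000 = 11.1834 kN/m³.
The plate makes 56° with the vertical, i.e. θ = 90° − 56° = 34° to the horizontal. Measuring y along the incline from the free-surface line, vertical depth h = y·sinθ with sinθ = 0.559193.
The centroid lies 3.38/2 = 1.69 m below the top edge, so y_c = 2.67 + 1.69 = 4.36 m and h_c = 4.36 × 0.559193 = 2.43808 m.
A = 3 × 3.38 = 10.14 m².
Resultant F = γ·h_c·A = 11.1834 × 2.43808 × 10.14 = 276.477 kN.
I_c = b·h³/12 = 3 × 3.38³/12 = 9.65362 m⁴.
Centre of pressure: y_p = y_c + I_c/(y_c·A) = 4.36 + 9.65362/(4.36 × 10.14) = 4.36 + 0.218356 = 4.57836 m along the plane.
Vertically, h_p = y_p·sinθ = 4.57836 × 0.559193 = 2.56019 m.

h_p = 2.56 m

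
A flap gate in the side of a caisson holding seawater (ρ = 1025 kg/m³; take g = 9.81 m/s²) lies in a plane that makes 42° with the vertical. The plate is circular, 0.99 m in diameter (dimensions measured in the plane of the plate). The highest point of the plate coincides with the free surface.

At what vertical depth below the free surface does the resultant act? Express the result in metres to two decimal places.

γ = ρg = 1025 × 9.81 / 1000 = 10.05525 kN/m³.
The plate makes 42° with the vertical, i.e. θ = 90° − 42° = 48° to the horizontal. Measuring y along the incline from the free-surface line, vertical depth h = y·sinθ with sinθ = 0.743145.
The centroid is at the centre, 0.495 m below the top of the plate, so y_c = 0.495 m and h_c = 0.495 × 0.743145 = 0.367857 m.
A = π(0.495)² = 0.769769 m².
Resultant F = γ·h_c·A = 10.05525 × 0.367857 × 0.769769 = 2.84729 kN.
I_c = πr⁴/4 = π × 0.495⁴/4 = 0.0471531 m⁴.
Centre of pressure: y_p = y_c + I_c/(y_c·A) = 0.495 + 0.0471531/(0.495 × 0.769769) = 0.495 + 0.12375 = 0.61875 m along the plane.
Vertically, h_p = y_p·sinθ = 0.61875 × 0.743145 = 0.459821 m.

h_p = 0.46 m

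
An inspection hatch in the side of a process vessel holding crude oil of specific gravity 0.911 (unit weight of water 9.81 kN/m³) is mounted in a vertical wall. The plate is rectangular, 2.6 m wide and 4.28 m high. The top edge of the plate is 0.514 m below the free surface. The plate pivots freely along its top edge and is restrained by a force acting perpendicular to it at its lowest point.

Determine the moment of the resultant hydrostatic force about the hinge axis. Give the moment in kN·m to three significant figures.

M ≈ 717 kN·m

γ = 0.911 × 9.81 = 8.93691 kN/m³.
The centroid lies 4.28/2 = 2.14 m below the top edge, so the centroid depth is h_c = 0.514 + 2.14 = 2.654 m.
A = 2.6 × 4.28 = 11.128 m².
Resultant F = γ·h_c·A = 8.93691 × 2.654 × 11.128 = 263.94 kN.
I_c = b·h³/12 = 2.6 × 4.28³/12 = 16.9873 m⁴.
Centre of pressure: y_p = y_c + I_c/(y_c·A) = 2.654 + 16.9873/(2.654 × 11.128) = 2.654 + 0.575183 = 3.22918 m along the plane.
The resultant acts 2.14 + 0.575183 = 2.71518 m (along the plate) below the hinge at the top edge, so the moment about the hinge is M = F × 2.71518 = 263.94 × 2.71518 = 716.645 kN·m.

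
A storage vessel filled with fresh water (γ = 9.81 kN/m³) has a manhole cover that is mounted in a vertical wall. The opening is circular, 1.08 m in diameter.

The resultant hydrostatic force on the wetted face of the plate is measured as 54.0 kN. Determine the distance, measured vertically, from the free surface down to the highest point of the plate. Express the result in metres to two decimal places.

d_top ≈ 5.47 m

γ = 9.81 kN/m³.
A = π(0.54)² = 0.916088 m².
From F = γ·h_c·A, the centroid depth is h_c = 54.0/(9.81 × 0.916088) = 6.0088 m.
The centroid is at the centre, 0.54 m below the top of the plate, so the highest point sits at h_top = 6.0088 − 0.54 = 5.4688 m below the surface.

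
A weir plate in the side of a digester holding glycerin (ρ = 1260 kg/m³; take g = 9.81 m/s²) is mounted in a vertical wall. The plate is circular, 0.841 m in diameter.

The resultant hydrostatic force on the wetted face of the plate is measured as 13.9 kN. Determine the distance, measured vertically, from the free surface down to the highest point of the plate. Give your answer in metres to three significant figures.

γ = ρg = 1260 × 9.81 / 1000 = 12.3606 kN/m³.
A = π(0.4205)² = 0.555497 m².
From F = γ·h_c·A, the centroid depth is h_c = 13.9/(12.3606 × 0.555497) = 2.02439 m.
The centroid is at the centre, 0.4205 m below the top of the plate, so the highest point sits at h_top = 2.02439 − 0.4205 = 1.60389 m below the surface.

d_top ≈ 1.60 m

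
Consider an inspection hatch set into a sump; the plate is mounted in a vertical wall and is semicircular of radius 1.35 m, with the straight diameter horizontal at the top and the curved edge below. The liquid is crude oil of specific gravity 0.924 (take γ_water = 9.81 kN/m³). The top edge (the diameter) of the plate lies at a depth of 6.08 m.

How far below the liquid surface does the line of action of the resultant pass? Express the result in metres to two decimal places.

h_p = 6.67 m

γ = 0.924 × 9.81 = 9.06444 kN/m³.
The centroid of a semicircle lies 4r/(3π) = 0.572958 m from the diameter, here below the top edge, so the centroid depth is h_c = 6.08 + 0.572958 = 6.65296 m.
A = πr²/2 = π × 1.35²/2 = 2.86278 m².
Resultant F = γ·h_c·A = 9.06444 × 6.65296 × 2.86278 = 172.641 kN.
I_c = (π/8 − 8/(9π))·r⁴ = 0.109757 × 1.35⁴ = 0.364559 m⁴.
Centre of pressure: y_p = y_c + I_c/(y_c·A) = 6.65296 + 0.364559/(6.65296 × 2.86278) = 6.65296 + 0.019141 = 6.6721 m along the plane.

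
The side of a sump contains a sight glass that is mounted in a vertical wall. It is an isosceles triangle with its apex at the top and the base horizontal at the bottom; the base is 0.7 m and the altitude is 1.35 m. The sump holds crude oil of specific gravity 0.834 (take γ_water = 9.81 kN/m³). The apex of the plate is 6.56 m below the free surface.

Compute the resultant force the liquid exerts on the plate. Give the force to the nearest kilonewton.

F ≈ 29 kN

γ = 0.834 × 9.81 = 8.18154 kN/m³.
With the apex up, the centroid sits 2h/3 = 2 × 1.35/3 = 0.9 m below the apex, so the centroid depth is h_c = 6.56 + 0.9 = 7.46 m.
A = ½ × 0.7 × 1.35 = 0.4725 m².
Resultant F = γ·h_c·A = 8.18154 × 7.46 × 0.4725 = 28.8387 kN.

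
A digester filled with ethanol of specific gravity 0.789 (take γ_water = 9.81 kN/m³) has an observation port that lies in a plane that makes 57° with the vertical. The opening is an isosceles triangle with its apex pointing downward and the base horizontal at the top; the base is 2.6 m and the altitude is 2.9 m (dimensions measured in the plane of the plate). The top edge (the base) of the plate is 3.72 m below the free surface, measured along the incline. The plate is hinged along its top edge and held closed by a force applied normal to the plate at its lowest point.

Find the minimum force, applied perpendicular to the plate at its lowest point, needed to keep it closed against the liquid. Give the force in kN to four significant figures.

P ≈ 27.39 kN

γ = 0.789 × 9.81 = 7.74009 kN/m³.
The plate makes 57° with the vertical, i.e. θ = 90° − 57° = 33° to the horizontal. Measuring y along the incline from the free-surface line, vertical depth h = y·sinθ with sinθ = 0.544639.
With the apex down, the centroid sits h/3 = 2.9/3 = 0.966667 m below the base (the top edge), so y_c = 3.72 + 0.966667 = 4.68667 m and h_c = 4.68667 × 0.544639 = 2.55254 m.
A = ½ × 2.6 × 2.9 = 3.77 m².
Resultant F = γ·h_c·A = 7.74009 × 2.55254 × 3.77 = 74.4835 kN.
I_c = b·h³/36 = 2.6 × 2.9³/36 = 1.76143 m⁴.
Centre of pressure: y_p = y_c + I_c/(y_c·A) = 4.68667 + 1.76143/(4.68667 × 3.77) = 4.68667 + 0.0996919 = 4.78636 m along the plane.
The resultant acts 0.966667 + 0.0996919 = 1.06636 m (along the plate) below the hinge at the top edge, so the moment about the hinge is M = F × 1.06636 = 74.4835 × 1.06636 = 79.4262 kN·m.
A normal force at the bottom, 2.9 m from the hinge, must supply this moment: P = 79.4262/2.9 = 27.3883 kN.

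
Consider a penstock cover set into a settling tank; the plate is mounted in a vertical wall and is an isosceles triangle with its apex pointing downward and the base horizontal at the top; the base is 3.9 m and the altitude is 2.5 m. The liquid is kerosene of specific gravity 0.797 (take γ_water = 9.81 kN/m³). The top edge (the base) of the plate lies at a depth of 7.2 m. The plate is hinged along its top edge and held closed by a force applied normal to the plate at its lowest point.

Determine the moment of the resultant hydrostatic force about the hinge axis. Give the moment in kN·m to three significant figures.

γ = 0.797 × 9.81 = 7.81857 kN/m³.
With the apex down, the centroid sits h/3 = 2.5/3 = 0.833333 m below the base (the top edge), so the centroid depth is h_c = 7.2 + 0.833333 = 8.03333 m.
A = ½ × 3.9 × 2.5 = 4.875 m².
Resultant F = γ·h_c·A = 7.81857 × 8.03333 × 4.875 = 306.195 kN.
I_c = b·h³/36 = 3.9 × 2.5³/36 = 1.69271 m⁴.
Centre of pressure: y_p = y_c + I_c/(y_c·A) = 8.03333 + 1.69271/(8.03333 × 4.875) = 8.03333 + 0.0432227 = 8.07655 m along the plane.
The resultant acts 0.833333 + 0.0432227 = 0.876556 m (along the plate) below the hinge at the top edge, so the moment about the hinge is M = F × 0.876556 = 306.195 × 0.876556 = 268.397 kN·m.

M ≈ 268 kN·m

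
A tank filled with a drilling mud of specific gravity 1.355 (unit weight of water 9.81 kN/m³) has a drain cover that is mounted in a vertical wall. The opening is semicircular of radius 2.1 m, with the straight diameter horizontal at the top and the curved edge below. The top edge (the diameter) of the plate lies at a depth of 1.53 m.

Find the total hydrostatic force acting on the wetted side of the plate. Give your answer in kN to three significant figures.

F ≈ 223 kN

γ = 1.355 × 9.81 = 13.29255 kN/m³.
The centroid of a semicircle lies 4r/(3π) = 0.891268 m from the diameter, here below the top edge, so the centroid depth is h_c = 1.53 + 0.891268 = 2.42127 m.
A = πr²/2 = π × 2.1²/2 = 6.92721 m².
Resultant F = γ·h_c·A = 13.29255 × 2.42127 × 6.92721 = 222.951 kN.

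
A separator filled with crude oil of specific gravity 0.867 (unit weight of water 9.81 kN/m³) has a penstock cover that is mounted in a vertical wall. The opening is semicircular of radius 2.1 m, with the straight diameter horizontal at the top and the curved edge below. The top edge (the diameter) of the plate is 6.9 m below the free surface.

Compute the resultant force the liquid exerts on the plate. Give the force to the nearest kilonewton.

γ = 0.867 × 9.81 = 8.50527 kN/m³.
The centroid of a semicircle lies 4r/(3π) = 0.891268 m from the diameter, here below the top edge, so the centroid depth is h_c = 6.9 + 0.891268 = 7.79127 m.
A = πr²/2 = π × 2.1²/2 = 6.92721 m².
Resultant F = γ·h_c·A = 8.50527 × 7.79127 × 6.92721 = 459.044 kN.

F ≈ 459 kN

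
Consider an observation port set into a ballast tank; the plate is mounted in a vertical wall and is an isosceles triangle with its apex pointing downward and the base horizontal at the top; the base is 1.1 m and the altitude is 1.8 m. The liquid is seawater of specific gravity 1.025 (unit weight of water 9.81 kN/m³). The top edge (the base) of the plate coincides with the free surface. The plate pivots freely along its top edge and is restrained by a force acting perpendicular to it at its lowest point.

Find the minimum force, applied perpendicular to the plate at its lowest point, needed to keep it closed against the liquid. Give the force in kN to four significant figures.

γ = 1.025 × 9.81 = 10.05525 kN/m³.
With the apex down, the centroid sits h/3 = 1.8/3 = 0.6 m below the base (the top edge), so the centroid depth is h_c = 0.6 m.
A = ½ × 1.1 × 1.8 = 0.99 m².
Resultant F = γ·h_c·A = 10.05525 × 0.6 × 0.99 = 5.97282 kN.
I_c = b·h³/36 = 1.1 × 1.8³/36 = 0.1782 m⁴.
Centre of pressure: y_p = y_c + I_c/(y_c·A) = 0.6 + 0.1782/(0.6 × 0.99) = 0.6 + 0.3 = 0.9 m along the plane.
The resultant acts 0.6 + 0.3 = 0.9 m (along the plate) below the hinge at the top edge, so the moment about the hinge is M = F × 0.9 = 5.97282 × 0.9 = 5.37554 kN·m.
A normal force at the bottom, 1.8 m from the hinge, must supply this moment: P = 5.37554/1.8 = 2.98641 kN.

P ≈ 2.986 kN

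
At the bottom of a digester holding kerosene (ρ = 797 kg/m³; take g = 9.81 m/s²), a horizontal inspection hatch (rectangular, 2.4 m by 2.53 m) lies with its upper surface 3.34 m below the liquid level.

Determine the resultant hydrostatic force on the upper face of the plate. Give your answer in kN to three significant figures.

γ = ρg = 797 × 9.81 / 1000 = 7.81857 kN/m³.
The plate is horizontal, so pressure is uniform at p = γ·h = 7.81857 × 3.34 = 26.114 kN/m².
A = 2.4 × 2.53 = 6.072 m².
F = p·A = 26.114 × 6.072 = 158.564 kN.

F ≈ 159 kN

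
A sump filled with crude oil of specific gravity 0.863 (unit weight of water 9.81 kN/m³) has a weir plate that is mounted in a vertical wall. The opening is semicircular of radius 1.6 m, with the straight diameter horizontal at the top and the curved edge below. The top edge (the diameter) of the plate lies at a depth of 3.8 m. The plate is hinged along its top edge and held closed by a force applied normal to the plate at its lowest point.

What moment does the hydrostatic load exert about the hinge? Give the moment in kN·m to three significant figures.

M ≈ 110 kN·m

γ = 0.863 × 9.81 = 8.46603 kN/m³.
The centroid of a semicircle lies 4r/(3π) = 0.679061 m from the diameter, here below the top edge, so the centroid depth is h_c = 3.8 + 0.679061 = 4.47906 m.
A = πr²/2 = π × 1.6²/2 = 4.02124 m².
Resultant F = γ·h_c·A = 8.46603 × 4.47906 × 4.02124 = 152.485 kN.
I_c = (π/8 − 8/(9π))·r⁴ = 0.109757 × 1.6⁴ = 0.719303 m⁴.
Centre of pressure: y_p = y_c + I_c/(y_c·A) = 4.47906 + 0.719303/(4.47906 × 4.02124) = 4.47906 + 0.039936 = 4.519 m along the plane.
The resultant acts 0.679061 + 0.039936 = 0.718997 m (along the plate) below the hinge at the top edge, so the moment about the hinge is M = F × 0.718997 = 152.485 × 0.718997 = 109.636 kN·m.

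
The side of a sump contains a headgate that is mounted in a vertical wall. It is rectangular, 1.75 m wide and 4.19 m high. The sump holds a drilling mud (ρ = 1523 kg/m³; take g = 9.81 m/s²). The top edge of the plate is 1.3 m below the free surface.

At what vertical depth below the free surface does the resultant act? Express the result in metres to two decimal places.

γ = ρg = 1523 × 9.81 / 1000 = 14.94063 kN/m³.
The centroid lies 4.19/2 = 2.095 m below the top edge, so the centroid depth is h_c = 1.3 + 2.095 = 3.395 m.
A = 1.75 × 4.19 = 7.3325 m².
Resultant F = γ·h_c·A = 14.94063 × 3.395 × 7.3325 = 371.93 kN.
I_c = b·h³/12 = 1.75 × 4.19³/12 = 10.7275 m⁴.
Centre of pressure: y_p = y_c + I_c/(y_c·A) = 3.395 + 10.7275/(3.395 × 7.3325) = 3.395 + 0.43093 = 3.82593 m along the plane.

h_p = 3.83 m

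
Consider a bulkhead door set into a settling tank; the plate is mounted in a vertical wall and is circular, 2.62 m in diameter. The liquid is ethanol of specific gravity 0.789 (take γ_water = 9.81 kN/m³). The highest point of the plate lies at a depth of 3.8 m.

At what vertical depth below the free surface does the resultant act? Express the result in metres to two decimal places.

γ = 0.789 × 9.81 = 7.74009 kN/m³.
The centroid is at the centre, 1.31 m below the top of the plate, so the centroid depth is h_c = 3.8 + 1.31 = 5.11 m.
A = π(1.31)² = 5.39129 m².
Resultant F = γ·h_c·A = 7.74009 × 5.11 × 5.39129 = 213.236 kN.
I_c = πr⁴/4 = π × 1.31⁴/4 = 2.313 m⁴.
Centre of pressure: y_p = y_c + I_c/(y_c·A) = 5.11 + 2.313/(5.11 × 5.39129) = 5.11 + 0.083958 = 5.19396 m along the plane.

h_p = 5.19 m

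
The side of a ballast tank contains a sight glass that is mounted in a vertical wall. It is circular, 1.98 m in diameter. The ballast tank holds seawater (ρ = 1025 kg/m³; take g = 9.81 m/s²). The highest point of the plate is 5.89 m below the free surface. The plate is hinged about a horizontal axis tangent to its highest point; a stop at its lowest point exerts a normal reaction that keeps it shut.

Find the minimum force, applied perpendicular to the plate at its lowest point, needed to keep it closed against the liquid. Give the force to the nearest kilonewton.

γ = ρg = 1025 × 9.81 / 1000 = 10.05525 kN/m³.
The centroid is at the centre, 0.99 m below the top of the plate, so the centroid depth is h_c = 5.89 + 0.99 = 6.88 m.
A = π(0.99)² = 3.07907 m².
Resultant F = γ·h_c·A = 10.05525 × 6.88 × 3.07907 = 213.01 kN.
I_c = πr⁴/4 = π × 0.99⁴/4 = 0.75445 m⁴.
Centre of pressure: y_p = y_c + I_c/(y_c·A) = 6.88 + 0.75445/(6.88 × 3.07907) = 6.88 + 0.0356141 = 6.91561 m along the plane.
The resultant acts 0.99 + 0.0356141 = 1.02561 m (along the plate) below the hinge at the top edge, so the moment about the hinge is M = F × 1.02561 = 213.01 × 1.02561 = 218.465 kN·m.
A normal force at the bottom, 1.98 m from the hinge, must supply this moment: P = 218.465/1.98 = 110.336 kN.

P ≈ 110 kN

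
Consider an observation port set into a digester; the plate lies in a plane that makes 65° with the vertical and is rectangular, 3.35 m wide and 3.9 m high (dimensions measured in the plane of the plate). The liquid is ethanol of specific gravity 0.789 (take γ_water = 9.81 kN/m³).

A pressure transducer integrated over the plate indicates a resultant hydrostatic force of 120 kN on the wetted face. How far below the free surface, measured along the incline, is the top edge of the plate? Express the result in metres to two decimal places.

γ = 0.789 × 9.81 = 7.74009 kN/m³.
A = 3.35 × 3.9 = 13.065 m².
From F = γ·h_c·A, the centroid depth is h_c = 120/(7.74009 × 13.065) = 1.18666 m.
The plate makes 65° with the vertical, i.e. θ = 90° − 65° = 25° to the horizontal. Measuring y along the incline from the free-surface line, vertical depth h = y·sinθ with sinθ = 0.422618.
Along the incline, y_c = h_c/sinθ = 1.18666/0.422618 = 2.80788 m.
The centroid lies 3.9/2 = 1.95 m below the top edge, so the top edge sits at y_top = 2.80788 − 1.95 = 0.85788 m along the incline.

y_top ≈ 0.86 m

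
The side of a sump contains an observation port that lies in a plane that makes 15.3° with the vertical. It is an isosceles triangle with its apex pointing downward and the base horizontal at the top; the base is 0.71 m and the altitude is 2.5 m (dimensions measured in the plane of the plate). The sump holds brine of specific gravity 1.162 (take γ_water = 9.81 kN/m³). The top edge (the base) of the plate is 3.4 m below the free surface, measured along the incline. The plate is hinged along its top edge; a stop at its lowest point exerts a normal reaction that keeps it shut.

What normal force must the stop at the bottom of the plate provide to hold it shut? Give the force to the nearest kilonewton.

P ≈ 15 kN

γ = 1.162 × 9.81 = 11.39922 kN/m³.
The plate makes 15.3° with the vertical, i.e. θ = 90° − 15.3° = 74.7° to the horizontal. Measuring y along the incline from the free-surface line, vertical depth h = y·sinθ with sinθ = 0.964557.
With the apex down, the centroid sits h/3 = 2.5/3 = 0.833333 m below the base (the top edge), so y_c = 3.4 + 0.833333 = 4.23333 m and h_c = 4.23333 × 0.964557 = 4.08329 m.
A = ½ × 0.71 × 2.5 = 0.8875 m².
Resultant F = γ·h_c·A = 11.39922 × 4.08329 × 0.8875 = 41.3099 kN.
I_c = b·h³/36 = 0.71 × 2.5³/36 = 0.30816 m⁴.
Centre of pressure: y_p = y_c + I_c/(y_c·A) = 4.23333 + 0.30816/(4.23333 × 0.8875) = 4.23333 + 0.0820211 = 4.31535 m along the plane.
The resultant acts 0.833333 + 0.0820211 = 0.915354 m (along the plate) below the hinge at the top edge, so the moment about the hinge is M = F × 0.915354 = 41.3099 × 0.915354 = 37.8132 kN·m.
A normal force at the bottom, 2.5 m from the hinge, must supply this moment: P = 37.8132/2.5 = 15.1253 kN.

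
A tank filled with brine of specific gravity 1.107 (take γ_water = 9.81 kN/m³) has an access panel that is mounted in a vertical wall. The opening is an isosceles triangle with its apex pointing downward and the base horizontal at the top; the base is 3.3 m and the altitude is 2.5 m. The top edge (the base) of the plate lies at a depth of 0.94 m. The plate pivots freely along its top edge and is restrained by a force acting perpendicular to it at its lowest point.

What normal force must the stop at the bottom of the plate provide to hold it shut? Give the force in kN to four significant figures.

P ≈ 32.70 kN

γ = 1.107 × 9.81 = 10.85967 kN/m³.
With the apex down, the centroid sits h/3 = 2.5/3 = 0.833333 m below the base (the top edge), so the centroid depth is h_c = 0.94 + 0.833333 = 1.77333 m.
A = ½ × 3.3 × 2.5 = 4.125 m².
Resultant F = γ·h_c·A = 10.85967 × 1.77333 × 4.125 = 79.4383 kN.
I_c = b·h³/36 = 3.3 × 2.5³/36 = 1.43229 m⁴.
Centre of pressure: y_p = y_c + I_c/(y_c·A) = 1.77333 + 1.43229/(1.77333 × 4.125) = 1.77333 + 0.195802 = 1.96913 m along the plane.
The resultant acts 0.833333 + 0.195802 = 1.02913 m (along the plate) below the hinge at the top edge, so the moment about the hinge is M = F × 1.02913 = 79.4383 × 1.02913 = 81.7523 kN·m.
A normal force at the bottom, 2.5 m from the hinge, must supply this moment: P = 81.7523/2.5 = 32.7009 kN.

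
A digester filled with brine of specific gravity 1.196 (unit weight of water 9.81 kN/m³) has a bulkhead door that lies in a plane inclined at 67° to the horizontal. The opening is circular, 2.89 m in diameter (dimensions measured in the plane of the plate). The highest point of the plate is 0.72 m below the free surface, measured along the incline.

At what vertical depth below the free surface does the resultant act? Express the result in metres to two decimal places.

γ = 1.196 × 9.81 = 11.73276 kN/m³.
Let θ = 67° be the plate's angle to the horizontal; measure y along the incline from where the plane meets the free surface. Vertical depth h = y·sinθ with sinθ = 0.920505.
The centroid is at the centre, 1.445 m below the top of the plate, so y_c = 0.72 + 1.445 = 2.165 m and h_c = 2.165 × 0.920505 = 1.99289 m.
A = π(1.445)² = 6.55972 m².
Resultant F = γ·h_c·A = 11.73276 × 1.99289 × 6.55972 = 153.38 kN.
I_c = πr⁴/4 = π × 1.445⁴/4 = 3.42422 m⁴.
Centre of pressure: y_p = y_c + I_c/(y_c·A) = 2.165 + 3.42422/(2.165 × 6.55972) = 2.165 + 0.241112 = 2.40611 m along the plane.
Vertically, h_p = y_p·sinθ = 2.40611 × 0.920505 = 2.21484 m.

h_p = 2.21 m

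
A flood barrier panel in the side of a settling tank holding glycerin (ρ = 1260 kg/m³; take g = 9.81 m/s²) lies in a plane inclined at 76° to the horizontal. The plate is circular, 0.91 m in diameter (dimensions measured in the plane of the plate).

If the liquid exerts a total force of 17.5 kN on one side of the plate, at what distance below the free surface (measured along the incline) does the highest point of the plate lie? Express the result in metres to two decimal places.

y_top ≈ 1.79 m

γ = ρg = 1260 × 9.81 / 1000 = 12.3606 kN/m³.
A = π(0.455)² = 0.650388 m².
From F = γ·h_c·A, the centroid depth is h_c = 17.5/(12.3606 × 0.650388) = 2.17684 m.
Let θ = 76° be the plate's angle to the horizontal; measure y along the incline from where the plane meets the free surface. Vertical depth h = y·sinθ with sinθ = 0.970296.
Along the incline, y_c = h_c/sinθ = 2.17684/0.970296 = 2.24348 m.
The centroid is at the centre, 0.455 m below the top of the plate, so the highest point sits at y_top = 2.24348 − 0.455 = 1.78848 m along the incline.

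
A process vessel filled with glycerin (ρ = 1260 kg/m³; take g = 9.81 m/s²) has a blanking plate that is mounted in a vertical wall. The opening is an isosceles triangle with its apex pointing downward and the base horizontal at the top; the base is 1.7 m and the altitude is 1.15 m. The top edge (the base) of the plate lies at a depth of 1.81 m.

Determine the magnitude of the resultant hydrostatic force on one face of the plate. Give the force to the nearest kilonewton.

γ = ρg = 1260 × 9.81 / 1000 = 12.3606 kN/m³.
With the apex down, the centroid sits h/3 = 1.15/3 = 0.383333 m below the base (the top edge), so the centroid depth is h_c = 1.81 + 0.383333 = 2.19333 m.
A = ½ × 1.7 × 1.15 = 0.9775 m².
Resultant F = γ·h_c·A = 12.3606 × 2.19333 × 0.9775 = 26.5009 kN.

F ≈ 27 kN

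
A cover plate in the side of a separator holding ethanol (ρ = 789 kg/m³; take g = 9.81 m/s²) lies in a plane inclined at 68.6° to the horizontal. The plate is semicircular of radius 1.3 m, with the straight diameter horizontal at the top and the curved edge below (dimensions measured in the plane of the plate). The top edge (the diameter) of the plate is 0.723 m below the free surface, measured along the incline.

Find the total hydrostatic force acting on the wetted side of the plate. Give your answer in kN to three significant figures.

γ = ρg = 789 × 9.81 / 1000 = 7.74009 kN/m³.
Let θ = 68.6° be the plate's angle to the horizontal; measure y along the incline from where the plane meets the free surface. Vertical depth h = y·sinθ with sinθ = 0.931056.
The centroid of a semicircle lies 4r/(3π) = 0.551737 m from the diameter, here below the top edge, so y_c = 0.723 + 0.551737 = 1.27474 m and h_c = 1.27474 × 0.931056 = 1.18685 m.
A = πr²/2 = π × 1.3²/2 = 2.65465 m².
Resultant F = γ·h_c·A = 7.74009 × 1.18685 × 2.65465 = 24.3865 kN.

F ≈ 24.4 kN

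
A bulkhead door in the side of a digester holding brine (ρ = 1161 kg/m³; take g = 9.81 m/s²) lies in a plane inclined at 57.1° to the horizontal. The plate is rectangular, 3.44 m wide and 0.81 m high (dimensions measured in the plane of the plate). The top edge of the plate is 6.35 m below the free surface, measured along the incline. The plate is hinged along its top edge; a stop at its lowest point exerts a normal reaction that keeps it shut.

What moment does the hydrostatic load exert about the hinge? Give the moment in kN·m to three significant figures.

M ≈ 74.4 kN·m

γ = ρg = 1161 × 9.81 / 1000 = 11.38941 kN/m³.
Let θ = 57.1° be the plate's angle to the horizontal; measure y along the incline from where the plane meets the free surface. Vertical depth h = y·sinθ with sinθ = 0.839620.
The centroid lies 0.81/2 = 0.405 m below the top edge, so y_c = 6.35 + 0.405 = 6.755 m and h_c = 6.755 × 0.839620 = 5.67163 m.
A = 3.44 × 0.81 = 2.7864 m².
Resultant F = γ·h_c·A = 11.38941 × 5.67163 × 2.7864 = 179.992 kN.
I_c = b·h³/12 = 3.44 × 0.81³/12 = 0.152346 m⁴.
Centre of pressure: y_p = y_c + I_c/(y_c·A) = 6.755 + 0.152346/(6.755 × 2.7864) = 6.755 + 0.00809398 = 6.76309 m along the plane.
The resultant acts 0.405 + 0.00809398 = 0.413094 m (along the plate) below the hinge at the top edge, so the moment about the hinge is M = F × 0.413094 = 179.992 × 0.413094 = 74.3536 kN·m.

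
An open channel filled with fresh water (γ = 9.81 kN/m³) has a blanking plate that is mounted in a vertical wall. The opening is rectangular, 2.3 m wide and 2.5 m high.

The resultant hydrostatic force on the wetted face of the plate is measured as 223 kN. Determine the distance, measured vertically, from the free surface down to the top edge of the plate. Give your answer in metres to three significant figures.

d_top ≈ 2.70 m

γ = 9.81 kN/m³.
A = 2.3 × 2.5 = 5.75 m².
From F = γ·h_c·A, the centroid depth is h_c = 223/(9.81 × 5.75) = 3.95337 m.
The centroid lies 2.5/2 = 1.25 m below the top edge, so the top edge sits at h_top = 3.95337 − 1.25 = 2.70337 m below the surface.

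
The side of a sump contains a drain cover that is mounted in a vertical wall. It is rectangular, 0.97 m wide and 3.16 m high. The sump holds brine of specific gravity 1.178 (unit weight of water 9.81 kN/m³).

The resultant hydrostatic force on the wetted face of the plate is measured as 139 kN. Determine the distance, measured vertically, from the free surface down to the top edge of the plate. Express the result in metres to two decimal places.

d_top ≈ 2.34 m

γ = 1.178 × 9.81 = 11.55618 kN/m³.
A = 0.97 × 3.16 = 3.0652 m².
From F = γ·h_c·A, the centroid depth is h_c = 139/(11.55618 × 3.0652) = 3.92411 m.
The centroid lies 3.16/2 = 1.58 m below the top edge, so the top edge sits at h_top = 3.92411 − 1.58 = 2.34411 m below the surface.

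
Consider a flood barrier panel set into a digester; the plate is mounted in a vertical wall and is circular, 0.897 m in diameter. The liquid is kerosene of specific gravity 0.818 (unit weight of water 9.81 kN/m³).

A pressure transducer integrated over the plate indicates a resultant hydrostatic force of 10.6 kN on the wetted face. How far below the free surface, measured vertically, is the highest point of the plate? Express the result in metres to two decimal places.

γ = 0.818 × 9.81 = 8.02458 kN/m³.
A = π(0.4485)² = 0.631938 m².
From F = γ·h_c·A, the centroid depth is h_c = 10.6/(8.02458 × 0.631938) = 2.0903 m.
The centroid is at the centre, 0.4485 m below the top of the plate, so the highest point sits at h_top = 2.0903 − 0.4485 = 1.6418 m below the surface.

d_top ≈ 1.64 m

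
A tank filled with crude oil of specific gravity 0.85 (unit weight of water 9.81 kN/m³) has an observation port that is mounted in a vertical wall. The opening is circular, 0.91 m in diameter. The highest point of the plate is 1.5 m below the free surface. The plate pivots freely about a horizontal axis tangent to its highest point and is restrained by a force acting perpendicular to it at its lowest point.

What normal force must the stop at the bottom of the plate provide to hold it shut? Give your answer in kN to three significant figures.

γ = 0.85 × 9.81 = 8.3385 kN/m³.
The centroid is at the centre, 0.455 m below the top of the plate, so the centroid depth is h_c = 1.5 + 0.455 = 1.955 m.
A = π(0.455)² = 0.650388 m².
Resultant F = γ·h_c·A = 8.3385 × 1.955 × 0.650388 = 10.6025 kN.
I_c = πr⁴/4 = π × 0.455⁴/4 = 0.0336617 m⁴.
Centre of pressure: y_p = y_c + I_c/(y_c·A) = 1.955 + 0.0336617/(1.955 × 0.650388) = 1.955 + 0.0264738 = 1.98147 m along the plane.
The resultant acts 0.455 + 0.0264738 = 0.481474 m (along the plate) below the hinge at the top edge, so the moment about the hinge is M = F × 0.481474 = 10.6025 × 0.481474 = 5.10483 kN·m.
A normal force at the bottom, 0.91 m from the hinge, must supply this moment: P = 5.10483/0.91 = 5.6097 kN.

P ≈ 5.61 kN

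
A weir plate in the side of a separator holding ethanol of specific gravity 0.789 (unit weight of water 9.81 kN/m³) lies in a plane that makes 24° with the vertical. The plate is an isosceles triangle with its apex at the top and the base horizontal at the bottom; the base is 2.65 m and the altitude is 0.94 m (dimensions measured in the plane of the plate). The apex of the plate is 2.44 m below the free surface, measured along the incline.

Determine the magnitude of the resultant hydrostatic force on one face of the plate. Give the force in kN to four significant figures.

γ = 0.789 × 9.81 = 7.74009 kN/m³.
The plate makes 24° with the vertical, i.e. θ = 90° − 24° = 66° to the horizontal. Measuring y along the incline from the free-surface line, vertical depth h = y·sinθ with sinθ = 0.913545.
With the apex up, the centroid sits 2h/3 = 2 × 0.94/3 = 0.626667 m below the apex, so y_c = 2.44 + 0.626667 = 3.06667 m and h_c = 3.06667 × 0.913545 = 2.80154 m.
A = ½ × 2.65 × 0.94 = 1.2455 m².
Resultant F = γ·h_c·A = 7.74009 × 2.80154 × 1.2455 = 27.0076 kN.

F ≈ 27.01 kN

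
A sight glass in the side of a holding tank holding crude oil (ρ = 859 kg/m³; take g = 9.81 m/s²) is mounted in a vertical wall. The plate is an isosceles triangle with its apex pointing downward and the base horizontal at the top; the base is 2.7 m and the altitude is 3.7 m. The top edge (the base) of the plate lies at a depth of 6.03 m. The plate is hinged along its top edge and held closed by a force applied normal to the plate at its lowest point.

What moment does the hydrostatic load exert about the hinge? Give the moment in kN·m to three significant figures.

γ = ρg = 859 × 9.81 / 1000 = 8.42679 kN/m³.
With the apex down, the centroid sits h/3 = 3.7/3 = 1.23333 m below the base (the top edge), so the centroid depth is h_c = 6.03 + 1.23333 = 7.26333 m.
A = ½ × 2.7 × 3.7 = 4.995 m².
Resultant F = γ·h_c·A = 8.42679 × 7.26333 × 4.995 = 305.727 kN.
I_c = b·h³/36 = 2.7 × 3.7³/36 = 3.79898 m⁴.
Centre of pressure: y_p = y_c + I_c/(y_c·A) = 7.26333 + 3.79898/(7.26333 × 4.995) = 7.26333 + 0.104712 = 7.36804 m along the plane.
The resultant acts 1.23333 + 0.104712 = 1.33804 m (along the plate) below the hinge at the top edge, so the moment about the hinge is M = F × 1.33804 = 305.727 × 1.33804 = 409.075 kN·m.

M ≈ 409 kN·m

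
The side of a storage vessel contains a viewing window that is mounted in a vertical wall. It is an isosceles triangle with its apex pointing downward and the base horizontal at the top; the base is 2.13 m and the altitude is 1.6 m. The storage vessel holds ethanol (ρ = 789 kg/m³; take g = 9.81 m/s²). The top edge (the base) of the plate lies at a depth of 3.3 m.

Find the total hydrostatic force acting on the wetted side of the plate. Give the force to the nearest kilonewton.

F ≈ 51 kN

γ = ρg = 789 × 9.81 / 1000 = 7.74009 kN/m³.
With the apex down, the centroid sits h/3 = 1.6/3 = 0.533333 m below the base (the top edge), so the centroid depth is h_c = 3.3 + 0.533333 = 3.83333 m.
A = ½ × 2.13 × 1.6 = 1.704 m².
Resultant F = γ·h_c·A = 7.74009 × 3.83333 × 1.704 = 50.5582 kN.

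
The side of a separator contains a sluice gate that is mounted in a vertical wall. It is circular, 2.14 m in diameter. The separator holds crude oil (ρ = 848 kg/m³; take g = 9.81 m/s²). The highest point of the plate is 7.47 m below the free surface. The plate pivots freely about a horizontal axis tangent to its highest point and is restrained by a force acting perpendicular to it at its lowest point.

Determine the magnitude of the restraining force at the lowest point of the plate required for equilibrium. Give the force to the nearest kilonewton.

γ = ρg = 848 × 9.81 / 1000 = 8.31888 kN/m³.
The centroid is at the centre, 1.07 m below the top of the plate, so the centroid depth is h_c = 7.47 + 1.07 = 8.54 m.
A = π(1.07)² = 3.59681 m².
Resultant F = γ·h_c·A = 8.31888 × 8.54 × 3.59681 = 255.529 kN.
I_c = πr⁴/4 = π × 1.07⁴/4 = 1.0295 m⁴.
Centre of pressure: y_p = y_c + I_c/(y_c·A) = 8.54 + 1.0295/(8.54 × 3.59681) = 8.54 + 0.0335159 = 8.57352 m along the plane.
The resultant acts 1.07 + 0.0335159 = 1.10352 m (along the plate) below the hinge at the top edge, so the moment about the hinge is M = F × 1.10352 = 255.529 × 1.10352 = 281.981 kN·m.
A normal force at the bottom, 2.14 m from the hinge, must supply this moment: P = 281.981/2.14 = 131.767 kN.

P ≈ 132 kN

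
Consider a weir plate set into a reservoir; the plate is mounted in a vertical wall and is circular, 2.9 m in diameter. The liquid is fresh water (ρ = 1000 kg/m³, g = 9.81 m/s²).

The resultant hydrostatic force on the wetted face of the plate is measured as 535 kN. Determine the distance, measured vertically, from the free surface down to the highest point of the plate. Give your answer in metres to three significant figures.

d_top ≈ 6.81 m

γ = ρg = 1000 × 9.81 = 9810 N/m³ = 9.81 kN/m³.
A = π(1.45)² = 6.6052 m².
From F = γ·h_c·A, the centroid depth is h_c = 535/(9.81 × 6.6052) = 8.25655 m.
The centroid is at the centre, 1.45 m below the top of the plate, so the highest point sits at h_top = 8.25655 − 1.45 = 6.80655 m below the surface.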